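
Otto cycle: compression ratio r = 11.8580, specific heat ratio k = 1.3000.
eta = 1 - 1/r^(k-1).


r^(k-1) = 2.0999
eta = 1 - 1/2.0999 = 0.5238 = 52.3792%

52.3792%


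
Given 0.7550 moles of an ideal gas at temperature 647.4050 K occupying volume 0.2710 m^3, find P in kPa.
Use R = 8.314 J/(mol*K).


P = nRT/V = 0.7550 * 8.314 * 647.4050 / 0.2710
= 4063.8065 / 0.2710 = 14995.5960 Pa = 14.9956 kPa

14.9956 kPa


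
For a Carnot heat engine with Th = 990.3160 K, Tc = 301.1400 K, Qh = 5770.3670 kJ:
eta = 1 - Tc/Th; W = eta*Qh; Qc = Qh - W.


eta = 1 - 301.1400/990.3160 = 0.6959
W = 0.6959 * 5770.3670 = 4015.6864 kJ
Qc = 5770.3670 - 4015.6864 = 1754.6806 kJ

eta = 69.5915%, W = 4015.6864 kJ, Qc = 1754.6806 kJ


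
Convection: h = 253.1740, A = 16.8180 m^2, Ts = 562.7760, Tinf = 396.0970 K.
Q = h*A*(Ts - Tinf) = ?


dT = 166.6790 K
Q = 253.1740 * 16.8180 * 166.6790 = 709699.2359 W

709699.2359 W


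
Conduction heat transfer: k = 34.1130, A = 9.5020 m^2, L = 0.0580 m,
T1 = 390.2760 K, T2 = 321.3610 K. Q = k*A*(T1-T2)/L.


dT = 68.9150 K
Q = 34.1130 * 9.5020 * 68.9150 / 0.0580 = 385141.8456 W

385141.8456 W


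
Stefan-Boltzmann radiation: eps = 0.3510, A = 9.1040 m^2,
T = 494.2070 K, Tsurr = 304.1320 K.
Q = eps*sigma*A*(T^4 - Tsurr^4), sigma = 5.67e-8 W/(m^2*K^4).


T^4 = 5.9653e+10
Tsurr^4 = 8.5556e+09
Q = 0.3510 * 5.67e-8 * 9.1040 * 5.1098e+10 = 9258.1751 W

9258.1751 W


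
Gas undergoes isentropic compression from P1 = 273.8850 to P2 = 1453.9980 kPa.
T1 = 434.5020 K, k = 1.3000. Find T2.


(k-1)/k = 0.2308
(P2/P1)^exp = 1.4700
T2 = 434.5020 * 1.4700 = 638.7023 K

638.7023 K


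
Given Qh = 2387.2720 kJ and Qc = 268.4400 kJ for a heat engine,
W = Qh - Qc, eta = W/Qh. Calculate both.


W = 2387.2720 - 268.4400 = 2118.8320 kJ
eta = 2118.8320 / 2387.2720 = 0.8876 = 88.7554%

W = 2118.8320 kJ, eta = 88.7554%


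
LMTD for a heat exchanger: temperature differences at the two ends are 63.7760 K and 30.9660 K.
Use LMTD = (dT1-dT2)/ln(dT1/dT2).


dT1/dT2 = 2.0595
ln(dT1/dT2) = 0.7225
LMTD = 32.8100 / 0.7225 = 45.4126 K

45.4126 K


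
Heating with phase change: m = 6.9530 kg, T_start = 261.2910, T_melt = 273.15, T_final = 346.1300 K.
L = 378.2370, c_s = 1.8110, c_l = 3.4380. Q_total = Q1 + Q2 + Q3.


Q1 (sensible, solid) = 6.9530 * 1.8110 * 11.8590 = 149.3271 kJ
Q2 (latent) = 6.9530 * 378.2370 = 2629.8819 kJ
Q3 (sensible, liquid) = 6.9530 * 3.4380 * 72.9800 = 1744.5441 kJ
Q_total = 4523.7531 kJ

4523.7531 kJ


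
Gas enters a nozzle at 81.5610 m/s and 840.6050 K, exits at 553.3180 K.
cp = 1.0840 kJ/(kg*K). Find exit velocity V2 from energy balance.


dT = 287.2870 K
2*cp*1000*dT = 622838.2160
V1^2 = 6652.1967
V2 = sqrt(629490.4127) = 793.4043 m/s

793.4043 m/s


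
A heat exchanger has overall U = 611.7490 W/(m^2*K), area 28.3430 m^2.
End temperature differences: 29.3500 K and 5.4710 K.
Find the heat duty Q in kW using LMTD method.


LMTD = 14.2151 K
Q = 611.7490 * 28.3430 * 14.2151 = 246473.1383 W = 246.4731 kW

246.4731 kW


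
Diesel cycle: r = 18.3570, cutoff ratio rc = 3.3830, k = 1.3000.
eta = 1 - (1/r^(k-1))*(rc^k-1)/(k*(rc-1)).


r^(k-1) = 2.3941
rc^k = 4.8763
eta = 0.4773 = 47.7348%

47.7348%


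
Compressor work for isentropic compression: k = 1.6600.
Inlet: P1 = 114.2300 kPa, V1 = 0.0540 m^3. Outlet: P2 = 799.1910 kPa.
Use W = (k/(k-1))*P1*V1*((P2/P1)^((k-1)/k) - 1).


(k-1)/k = 0.3976
(P2/P1)^exp = 2.1673
W = 2.5152 * 114.2300 * 0.0540 * (2.1673 - 1) = 18.1096 kJ

18.1096 kJ


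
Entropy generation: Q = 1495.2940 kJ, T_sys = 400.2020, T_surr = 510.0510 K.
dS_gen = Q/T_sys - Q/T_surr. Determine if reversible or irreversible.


dS_sys = 1495.2940/400.2020 = 3.7363 kJ/K
dS_surr = -1495.2940/510.0510 = -2.9317 kJ/K
dS_gen = 3.7363 - 2.9317 = 0.8047 kJ/K (irreversible)

dS_gen = 0.8047 kJ/K, irreversible


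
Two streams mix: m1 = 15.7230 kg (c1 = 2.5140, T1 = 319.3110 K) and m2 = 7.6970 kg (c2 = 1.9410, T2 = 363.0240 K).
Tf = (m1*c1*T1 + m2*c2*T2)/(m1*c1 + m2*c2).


num = 18045.1384
den = 54.4675
Tf = 331.3010 K

331.3010 K


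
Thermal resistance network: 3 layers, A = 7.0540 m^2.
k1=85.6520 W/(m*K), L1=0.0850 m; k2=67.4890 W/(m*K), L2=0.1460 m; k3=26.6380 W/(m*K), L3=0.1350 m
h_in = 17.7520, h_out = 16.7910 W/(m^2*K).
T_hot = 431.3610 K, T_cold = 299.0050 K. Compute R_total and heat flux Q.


R_conv_in = 1/(17.7520*7.0540) = 0.0080
R_1 = 0.0850/(85.6520*7.0540) = 0.0001
R_2 = 0.1460/(67.4890*7.0540) = 0.0003
R_3 = 0.1350/(26.6380*7.0540) = 0.0007
R_conv_out = 1/(16.7910*7.0540) = 0.0084
R_total = 0.0176 K/W
Q = 132.3560 / 0.0176 = 7522.6118 W

R_total = 0.0176 K/W, Q = 7522.6118 W


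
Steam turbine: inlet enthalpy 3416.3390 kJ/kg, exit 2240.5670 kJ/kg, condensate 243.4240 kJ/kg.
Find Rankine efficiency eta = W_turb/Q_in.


W = 1175.7720 kJ/kg
Q_in = 3172.9150 kJ/kg
eta = 0.3706 = 37.0565%

eta = 37.0565%


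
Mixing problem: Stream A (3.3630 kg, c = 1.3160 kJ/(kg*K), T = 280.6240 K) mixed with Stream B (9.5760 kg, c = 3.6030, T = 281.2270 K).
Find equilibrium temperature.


num = 10944.9461
den = 38.9280
Tf = 281.1584 K

281.1584 K


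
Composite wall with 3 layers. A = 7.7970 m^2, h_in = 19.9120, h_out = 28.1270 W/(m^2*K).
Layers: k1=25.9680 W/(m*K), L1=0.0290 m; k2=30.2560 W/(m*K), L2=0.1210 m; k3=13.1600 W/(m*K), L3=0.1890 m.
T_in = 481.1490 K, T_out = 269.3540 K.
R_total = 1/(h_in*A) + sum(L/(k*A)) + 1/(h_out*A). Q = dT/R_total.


R_conv_in = 1/(19.9120*7.7970) = 0.0064
R_1 = 0.0290/(25.9680*7.7970) = 0.0001
R_2 = 0.1210/(30.2560*7.7970) = 0.0005
R_3 = 0.1890/(13.1600*7.7970) = 0.0018
R_conv_out = 1/(28.1270*7.7970) = 0.0046
R_total = 0.0135 K/W
Q = 211.7950 / 0.0135 = 15689.6860 W

R_total = 0.0135 K/W, Q = 15689.6860 W


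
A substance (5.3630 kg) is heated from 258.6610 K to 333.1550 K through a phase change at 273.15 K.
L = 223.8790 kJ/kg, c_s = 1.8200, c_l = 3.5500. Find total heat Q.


Q1 (sensible, solid) = 5.3630 * 1.8200 * 14.4890 = 141.4222 kJ
Q2 (latent) = 5.3630 * 223.8790 = 1200.6631 kJ
Q3 (sensible, liquid) = 5.3630 * 3.5500 * 60.0050 = 1142.4142 kJ
Q_total = 2484.4995 kJ

2484.4995 kJ


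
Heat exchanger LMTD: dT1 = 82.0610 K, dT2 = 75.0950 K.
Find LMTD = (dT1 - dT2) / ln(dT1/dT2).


dT1/dT2 = 1.0928
ln(dT1/dT2) = 0.0887
LMTD = 6.9660 / 0.0887 = 78.5265 K

78.5265 K


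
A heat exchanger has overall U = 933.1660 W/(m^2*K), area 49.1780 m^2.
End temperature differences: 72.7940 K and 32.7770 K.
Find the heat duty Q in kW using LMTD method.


LMTD = 50.1525 K
Q = 933.1660 * 49.1780 * 50.1525 = 2301560.0062 W = 2301.5600 kW

2301.5600 kW


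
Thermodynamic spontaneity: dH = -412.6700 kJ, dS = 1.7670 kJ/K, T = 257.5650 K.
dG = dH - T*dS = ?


T*dS = 257.5650 * 1.7670 = 455.1174 kJ
dG = -412.6700 - 455.1174 = -867.7874 kJ (spontaneous)

dG = -867.7874 kJ, spontaneous


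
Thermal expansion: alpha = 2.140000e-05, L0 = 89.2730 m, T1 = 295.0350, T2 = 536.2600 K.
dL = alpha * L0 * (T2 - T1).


dT = 241.2250 K
dL = 2.140000e-05 * 89.2730 * 241.2250 = 0.460846 m
L_final = 89.733846 m

dL = 0.460846 m


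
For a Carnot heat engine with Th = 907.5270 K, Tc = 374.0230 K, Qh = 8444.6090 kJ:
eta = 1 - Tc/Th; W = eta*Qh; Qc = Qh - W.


eta = 1 - 374.0230/907.5270 = 0.5879
W = 0.5879 * 8444.6090 = 4964.2960 kJ
Qc = 8444.6090 - 4964.2960 = 3480.3130 kJ

eta = 58.7866%, W = 4964.2960 kJ, Qc = 3480.3130 kJ


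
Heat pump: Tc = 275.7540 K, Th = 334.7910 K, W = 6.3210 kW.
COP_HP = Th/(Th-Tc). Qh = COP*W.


COP = 334.7910 / 59.0370 = 5.6709
Qh = 5.6709 * 6.3210 = 35.8456 kW

COP = 5.6709, Qh = 35.8456 kW


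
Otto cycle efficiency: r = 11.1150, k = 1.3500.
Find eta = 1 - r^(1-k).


r^(k-1) = 2.3231
eta = 1 - 1/2.3231 = 0.5695 = 56.9541%

56.9541%


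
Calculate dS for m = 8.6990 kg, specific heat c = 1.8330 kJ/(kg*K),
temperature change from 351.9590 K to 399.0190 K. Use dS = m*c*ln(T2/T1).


T2/T1 = 1.1337
ln(T2/T1) = 0.1255
dS = 8.6990 * 1.8330 * 0.1255 = 2.0010 kJ/K

2.0010 kJ/K


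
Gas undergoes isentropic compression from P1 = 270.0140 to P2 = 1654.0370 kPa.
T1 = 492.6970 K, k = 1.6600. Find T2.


(k-1)/k = 0.3976
(P2/P1)^exp = 2.0557
T2 = 492.6970 * 2.0557 = 1012.8537 K

1012.8537 K


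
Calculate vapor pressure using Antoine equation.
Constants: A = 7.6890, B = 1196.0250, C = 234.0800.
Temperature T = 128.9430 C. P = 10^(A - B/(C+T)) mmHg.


C+T = 363.0230
B/(C+T) = 3.2946
log10(P) = 7.6890 - 3.2946 = 4.3944
P = 10^4.3944 = 24795.5668 mmHg

24795.5668 mmHg


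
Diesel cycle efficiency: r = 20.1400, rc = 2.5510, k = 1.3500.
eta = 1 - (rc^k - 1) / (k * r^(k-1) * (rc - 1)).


r^(k-1) = 2.8604
rc^k = 3.5405
eta = 0.5758 = 57.5825%

57.5825%


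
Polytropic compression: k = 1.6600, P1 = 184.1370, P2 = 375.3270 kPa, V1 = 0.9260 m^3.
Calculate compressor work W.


(k-1)/k = 0.3976
(P2/P1)^exp = 1.3273
W = 2.5152 * 184.1370 * 0.9260 * (1.3273 - 1) = 140.3571 kJ

140.3571 kJ


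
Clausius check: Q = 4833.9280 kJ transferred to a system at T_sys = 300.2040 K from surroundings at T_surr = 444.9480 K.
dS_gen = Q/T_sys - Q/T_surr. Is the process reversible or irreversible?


dS_sys = 4833.9280/300.2040 = 16.1021 kJ/K
dS_surr = -4833.9280/444.9480 = -10.8640 kJ/K
dS_gen = 16.1021 - 10.8640 = 5.2381 kJ/K (irreversible)

dS_gen = 5.2381 kJ/K, irreversible


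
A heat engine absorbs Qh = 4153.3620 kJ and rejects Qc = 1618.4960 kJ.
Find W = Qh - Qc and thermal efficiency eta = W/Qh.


W = 4153.3620 - 1618.4960 = 2534.8660 kJ
eta = 2534.8660 / 4153.3620 = 0.6103 = 61.0317%

W = 2534.8660 kJ, eta = 61.0317%


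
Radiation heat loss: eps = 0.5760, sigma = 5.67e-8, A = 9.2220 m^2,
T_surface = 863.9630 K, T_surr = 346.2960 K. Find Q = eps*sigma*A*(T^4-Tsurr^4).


T^4 = 5.5716e+11
Tsurr^4 = 1.4381e+10
Q = 0.5760 * 5.67e-8 * 9.2220 * 5.4278e+11 = 163476.1262 W

163476.1262 W


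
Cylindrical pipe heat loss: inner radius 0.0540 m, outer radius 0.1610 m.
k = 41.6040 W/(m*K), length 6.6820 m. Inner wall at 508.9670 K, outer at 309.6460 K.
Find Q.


dT = 199.3210 K
ln(ro/ri) = 1.0924
Q = 2*pi*41.6040*6.6820*199.3210 / 1.0924 = 318701.9462 W

318701.9462 W


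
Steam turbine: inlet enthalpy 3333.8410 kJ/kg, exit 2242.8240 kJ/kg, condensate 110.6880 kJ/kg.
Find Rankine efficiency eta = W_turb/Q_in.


W = 1091.0170 kJ/kg
Q_in = 3223.1530 kJ/kg
eta = 0.3385 = 33.8494%

eta = 33.8494%


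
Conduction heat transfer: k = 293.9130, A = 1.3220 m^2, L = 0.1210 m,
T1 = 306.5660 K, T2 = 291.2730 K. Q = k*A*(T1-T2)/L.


dT = 15.2930 K
Q = 293.9130 * 1.3220 * 15.2930 / 0.1210 = 49108.6018 W

49108.6018 W


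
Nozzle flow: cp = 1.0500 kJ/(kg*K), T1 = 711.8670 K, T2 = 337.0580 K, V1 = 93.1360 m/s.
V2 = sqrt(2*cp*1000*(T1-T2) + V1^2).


dT = 374.8090 K
2*cp*1000*dT = 787098.9000
V1^2 = 8674.3145
V2 = sqrt(795773.2145) = 892.0612 m/s

892.0612 m/s


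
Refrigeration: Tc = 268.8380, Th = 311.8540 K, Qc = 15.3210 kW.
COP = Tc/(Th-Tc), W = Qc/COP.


COP = 268.8380 / 43.0160 = 6.2497
W = 15.3210 / 6.2497 = 2.4515 kW

COP = 6.2497, W = 2.4515 kW


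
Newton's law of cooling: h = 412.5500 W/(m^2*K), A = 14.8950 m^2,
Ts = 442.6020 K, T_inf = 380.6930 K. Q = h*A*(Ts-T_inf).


dT = 61.9090 K
Q = 412.5500 * 14.8950 * 61.9090 = 380426.6107 W

380426.6107 W


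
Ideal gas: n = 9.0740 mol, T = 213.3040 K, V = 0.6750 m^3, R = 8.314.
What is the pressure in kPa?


P = nRT/V = 9.0740 * 8.314 * 213.3040 / 0.6750
= 16091.9174 / 0.6750 = 23839.8776 Pa = 23.8399 kPa

23.8399 kPa


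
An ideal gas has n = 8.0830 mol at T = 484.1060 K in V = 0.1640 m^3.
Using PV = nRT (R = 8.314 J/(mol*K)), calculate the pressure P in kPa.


P = nRT/V = 8.0830 * 8.314 * 484.1060 / 0.1640
= 32532.9214 / 0.1640 = 198371.4721 Pa = 198.3715 kPa

198.3715 kPa


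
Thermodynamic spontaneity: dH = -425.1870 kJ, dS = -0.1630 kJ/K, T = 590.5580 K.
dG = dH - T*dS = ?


T*dS = 590.5580 * -0.1630 = -96.2610 kJ
dG = -425.1870 + 96.2610 = -328.9260 kJ (spontaneous)

dG = -328.9260 kJ, spontaneous


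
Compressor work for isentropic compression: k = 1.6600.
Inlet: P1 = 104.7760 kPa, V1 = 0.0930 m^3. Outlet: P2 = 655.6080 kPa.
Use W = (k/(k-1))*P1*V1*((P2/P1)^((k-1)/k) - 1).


(k-1)/k = 0.3976
(P2/P1)^exp = 2.0732
W = 2.5152 * 104.7760 * 0.0930 * (2.0732 - 1) = 26.3012 kJ

26.3012 kJ


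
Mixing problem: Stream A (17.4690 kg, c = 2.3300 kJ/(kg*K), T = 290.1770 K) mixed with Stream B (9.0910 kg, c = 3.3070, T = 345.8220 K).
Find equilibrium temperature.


num = 22207.7785
den = 70.7667
Tf = 313.8168 K

313.8168 K


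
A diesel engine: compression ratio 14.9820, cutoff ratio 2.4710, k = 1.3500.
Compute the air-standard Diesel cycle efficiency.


r^(k-1) = 2.5790
rc^k = 3.3914
eta = 0.5331 = 53.3066%

53.3066%


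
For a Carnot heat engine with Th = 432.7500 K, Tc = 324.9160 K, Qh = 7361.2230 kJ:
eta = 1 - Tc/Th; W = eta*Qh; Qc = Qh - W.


eta = 1 - 324.9160/432.7500 = 0.2492
W = 0.2492 * 7361.2230 = 1834.2926 kJ
Qc = 7361.2230 - 1834.2926 = 5526.9304 kJ

eta = 24.9183%, W = 1834.2926 kJ, Qc = 5526.9304 kJ


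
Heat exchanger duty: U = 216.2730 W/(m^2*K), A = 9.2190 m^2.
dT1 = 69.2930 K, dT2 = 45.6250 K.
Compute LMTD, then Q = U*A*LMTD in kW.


LMTD = 56.6372 K
Q = 216.2730 * 9.2190 * 56.6372 = 112924.3756 W = 112.9244 kW

112.9244 kW


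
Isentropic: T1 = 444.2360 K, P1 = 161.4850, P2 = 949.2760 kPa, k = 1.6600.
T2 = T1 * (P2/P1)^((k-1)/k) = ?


(k-1)/k = 0.3976
(P2/P1)^exp = 2.0223
T2 = 444.2360 * 2.0223 = 898.3886 K

898.3886 K


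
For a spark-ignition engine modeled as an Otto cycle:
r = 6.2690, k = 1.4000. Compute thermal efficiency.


r^(k-1) = 2.0839
eta = 1 - 1/2.0839 = 0.5201 = 52.0133%

52.0133%


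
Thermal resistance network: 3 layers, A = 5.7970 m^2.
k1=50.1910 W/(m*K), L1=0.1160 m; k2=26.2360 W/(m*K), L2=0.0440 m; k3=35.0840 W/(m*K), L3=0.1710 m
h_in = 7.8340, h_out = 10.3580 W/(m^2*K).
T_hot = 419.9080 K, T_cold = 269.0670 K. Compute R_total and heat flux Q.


R_conv_in = 1/(7.8340*5.7970) = 0.0220
R_1 = 0.1160/(50.1910*5.7970) = 0.0004
R_2 = 0.0440/(26.2360*5.7970) = 0.0003
R_3 = 0.1710/(35.0840*5.7970) = 0.0008
R_conv_out = 1/(10.3580*5.7970) = 0.0167
R_total = 0.0402 K/W
Q = 150.8410 / 0.0402 = 3752.0171 W

R_total = 0.0402 K/W, Q = 3752.0171 W


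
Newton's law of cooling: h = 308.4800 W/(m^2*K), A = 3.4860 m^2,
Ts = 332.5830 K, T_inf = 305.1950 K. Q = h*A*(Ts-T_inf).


dT = 27.3880 K
Q = 308.4800 * 3.4860 * 27.3880 = 29451.9947 W

29451.9947 W


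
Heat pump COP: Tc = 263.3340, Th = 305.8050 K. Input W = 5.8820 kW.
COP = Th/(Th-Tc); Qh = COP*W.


COP = 305.8050 / 42.4710 = 7.2003
Qh = 7.2003 * 5.8820 = 42.3523 kW

COP = 7.2003, Qh = 42.3523 kW


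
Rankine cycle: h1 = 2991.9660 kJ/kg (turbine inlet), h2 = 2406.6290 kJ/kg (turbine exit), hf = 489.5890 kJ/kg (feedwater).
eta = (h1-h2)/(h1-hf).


W = 585.3370 kJ/kg
Q_in = 2502.3770 kJ/kg
eta = 0.2339 = 23.3912%

eta = 23.3912%


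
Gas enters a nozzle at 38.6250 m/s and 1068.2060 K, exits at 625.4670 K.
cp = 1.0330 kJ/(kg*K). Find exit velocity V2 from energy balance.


dT = 442.7390 K
2*cp*1000*dT = 914698.7740
V1^2 = 1491.8906
V2 = sqrt(916190.6646) = 957.1785 m/s

957.1785 m/s


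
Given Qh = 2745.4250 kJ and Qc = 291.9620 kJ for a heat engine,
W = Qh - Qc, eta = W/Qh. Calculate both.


W = 2745.4250 - 291.9620 = 2453.4630 kJ
eta = 2453.4630 / 2745.4250 = 0.8937 = 89.3655%

W = 2453.4630 kJ, eta = 89.3655%


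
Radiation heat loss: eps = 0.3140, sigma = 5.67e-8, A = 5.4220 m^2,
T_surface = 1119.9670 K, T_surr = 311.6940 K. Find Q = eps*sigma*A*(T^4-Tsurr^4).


T^4 = 1.5733e+12
Tsurr^4 = 9.4387e+09
Q = 0.3140 * 5.67e-8 * 5.4220 * 1.5639e+12 = 150966.2482 W

150966.2482 W


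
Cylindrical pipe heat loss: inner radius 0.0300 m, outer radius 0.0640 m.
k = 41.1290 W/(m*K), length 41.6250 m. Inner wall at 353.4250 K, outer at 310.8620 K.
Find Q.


dT = 42.5630 K
ln(ro/ri) = 0.7577
Q = 2*pi*41.1290*41.6250*42.5630 / 0.7577 = 604262.1680 W

604262.1680 W


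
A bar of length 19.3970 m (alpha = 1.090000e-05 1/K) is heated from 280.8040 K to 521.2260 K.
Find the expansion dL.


dT = 240.4220 K
dL = 1.090000e-05 * 19.3970 * 240.4220 = 0.050832 m
L_final = 19.447832 m

dL = 0.050832 m


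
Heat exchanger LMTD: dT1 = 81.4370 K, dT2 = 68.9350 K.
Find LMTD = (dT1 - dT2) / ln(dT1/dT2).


dT1/dT2 = 1.1814
ln(dT1/dT2) = 0.1667
LMTD = 12.5020 / 0.1667 = 75.0124 K

75.0124 K


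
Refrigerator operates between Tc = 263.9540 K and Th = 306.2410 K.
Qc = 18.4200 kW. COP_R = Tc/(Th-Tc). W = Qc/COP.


COP = 263.9540 / 42.2870 = 6.2420
W = 18.4200 / 6.2420 = 2.9510 kW

COP = 6.2420, W = 2.9510 kW


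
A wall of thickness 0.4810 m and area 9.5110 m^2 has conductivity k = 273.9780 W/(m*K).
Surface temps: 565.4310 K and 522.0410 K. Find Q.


dT = 43.3900 K
Q = 273.9780 * 9.5110 * 43.3900 / 0.4810 = 235064.1756 W

235064.1756 W


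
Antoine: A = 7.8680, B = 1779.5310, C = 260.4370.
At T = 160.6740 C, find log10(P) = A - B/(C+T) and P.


C+T = 421.1110
B/(C+T) = 4.2258
log10(P) = 7.8680 - 4.2258 = 3.6422
P = 10^3.6422 = 4387.3237 mmHg

4387.3237 mmHg


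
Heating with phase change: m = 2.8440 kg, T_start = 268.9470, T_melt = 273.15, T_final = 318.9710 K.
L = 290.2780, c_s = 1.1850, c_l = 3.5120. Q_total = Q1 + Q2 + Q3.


Q1 (sensible, solid) = 2.8440 * 1.1850 * 4.2030 = 14.1647 kJ
Q2 (latent) = 2.8440 * 290.2780 = 825.5506 kJ
Q3 (sensible, liquid) = 2.8440 * 3.5120 * 45.8210 = 457.6660 kJ
Q_total = 1297.3813 kJ

1297.3813 kJ


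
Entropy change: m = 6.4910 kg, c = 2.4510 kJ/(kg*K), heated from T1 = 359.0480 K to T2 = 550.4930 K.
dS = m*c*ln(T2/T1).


T2/T1 = 1.5332
ln(T2/T1) = 0.4274
dS = 6.4910 * 2.4510 * 0.4274 = 6.7990 kJ/K

6.7990 kJ/K


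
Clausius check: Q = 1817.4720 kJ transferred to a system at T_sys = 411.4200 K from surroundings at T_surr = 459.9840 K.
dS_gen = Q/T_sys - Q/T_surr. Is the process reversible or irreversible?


dS_sys = 1817.4720/411.4200 = 4.4176 kJ/K
dS_surr = -1817.4720/459.9840 = -3.9512 kJ/K
dS_gen = 4.4176 - 3.9512 = 0.4664 kJ/K (irreversible)

dS_gen = 0.4664 kJ/K, irreversible


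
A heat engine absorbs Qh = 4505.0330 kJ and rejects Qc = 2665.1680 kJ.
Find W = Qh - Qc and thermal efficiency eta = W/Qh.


W = 4505.0330 - 2665.1680 = 1839.8650 kJ
eta = 1839.8650 / 4505.0330 = 0.4084 = 40.8402%

W = 1839.8650 kJ, eta = 40.8402%


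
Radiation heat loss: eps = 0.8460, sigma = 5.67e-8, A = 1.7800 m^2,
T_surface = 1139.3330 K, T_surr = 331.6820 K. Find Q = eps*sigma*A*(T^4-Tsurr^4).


T^4 = 1.6850e+12
Tsurr^4 = 1.2103e+10
Q = 0.8460 * 5.67e-8 * 1.7800 * 1.6729e+12 = 142838.5679 W

142838.5679 W


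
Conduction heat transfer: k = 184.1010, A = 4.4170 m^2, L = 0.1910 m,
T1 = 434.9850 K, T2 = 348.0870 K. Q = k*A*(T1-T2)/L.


dT = 86.8980 K
Q = 184.1010 * 4.4170 * 86.8980 / 0.1910 = 369964.4210 W

369964.4210 W


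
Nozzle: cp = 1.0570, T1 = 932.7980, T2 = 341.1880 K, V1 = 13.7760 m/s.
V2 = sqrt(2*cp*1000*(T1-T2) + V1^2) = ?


dT = 591.6100 K
2*cp*1000*dT = 1250663.5400
V1^2 = 189.7782
V2 = sqrt(1250853.3182) = 1118.4155 m/s

1118.4155 m/s


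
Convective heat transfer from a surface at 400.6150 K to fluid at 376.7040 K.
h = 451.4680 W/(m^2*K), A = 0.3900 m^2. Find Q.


dT = 23.9110 K
Q = 451.4680 * 0.3900 * 23.9110 = 4210.0700 W

4210.0700 W


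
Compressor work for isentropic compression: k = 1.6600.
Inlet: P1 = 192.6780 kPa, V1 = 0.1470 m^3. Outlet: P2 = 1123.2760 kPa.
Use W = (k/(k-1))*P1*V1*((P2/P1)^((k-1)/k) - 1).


(k-1)/k = 0.3976
(P2/P1)^exp = 2.0157
W = 2.5152 * 192.6780 * 0.1470 * (2.0157 - 1) = 72.3537 kJ

72.3537 kJ


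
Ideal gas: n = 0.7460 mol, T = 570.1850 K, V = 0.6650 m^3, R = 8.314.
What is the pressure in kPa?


P = nRT/V = 0.7460 * 8.314 * 570.1850 / 0.6650
= 3536.4265 / 0.6650 = 5317.9346 Pa = 5.3179 kPa

5.3179 kPa


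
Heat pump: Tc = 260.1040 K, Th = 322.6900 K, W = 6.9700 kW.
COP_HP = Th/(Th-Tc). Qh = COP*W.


COP = 322.6900 / 62.5860 = 5.1559
Qh = 5.1559 * 6.9700 = 35.9369 kW

COP = 5.1559, Qh = 35.9369 kW


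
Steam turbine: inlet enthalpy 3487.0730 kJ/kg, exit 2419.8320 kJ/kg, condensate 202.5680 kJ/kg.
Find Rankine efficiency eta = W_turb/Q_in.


W = 1067.2410 kJ/kg
Q_in = 3284.5050 kJ/kg
eta = 0.3249 = 32.4932%

eta = 32.4932%


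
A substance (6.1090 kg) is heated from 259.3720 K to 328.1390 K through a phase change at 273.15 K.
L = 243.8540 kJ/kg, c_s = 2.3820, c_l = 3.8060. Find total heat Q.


Q1 (sensible, solid) = 6.1090 * 2.3820 * 13.7780 = 200.4925 kJ
Q2 (latent) = 6.1090 * 243.8540 = 1489.7041 kJ
Q3 (sensible, liquid) = 6.1090 * 3.8060 * 54.9890 = 1278.5412 kJ
Q_total = 2968.7378 kJ

2968.7378 kJ


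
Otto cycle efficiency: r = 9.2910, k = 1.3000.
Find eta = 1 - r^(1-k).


r^(k-1) = 1.9517
eta = 1 - 1/1.9517 = 0.4876 = 48.7633%

48.7633%


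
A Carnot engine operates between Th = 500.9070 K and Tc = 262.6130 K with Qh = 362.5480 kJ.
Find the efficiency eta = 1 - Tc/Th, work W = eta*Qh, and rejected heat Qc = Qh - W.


eta = 1 - 262.6130/500.9070 = 0.4757
W = 0.4757 * 362.5480 = 172.4732 kJ
Qc = 362.5480 - 172.4732 = 190.0748 kJ

eta = 47.5725%, W = 172.4732 kJ, Qc = 190.0748 kJ


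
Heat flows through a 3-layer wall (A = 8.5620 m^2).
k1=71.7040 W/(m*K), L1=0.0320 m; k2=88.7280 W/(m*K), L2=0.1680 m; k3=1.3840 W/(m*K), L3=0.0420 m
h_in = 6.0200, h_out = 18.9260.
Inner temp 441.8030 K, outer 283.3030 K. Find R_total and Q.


R_conv_in = 1/(6.0200*8.5620) = 0.0194
R_1 = 0.0320/(71.7040*8.5620) = 5.2123e-05
R_2 = 0.1680/(88.7280*8.5620) = 0.0002
R_3 = 0.0420/(1.3840*8.5620) = 0.0035
R_conv_out = 1/(18.9260*8.5620) = 0.0062
R_total = 0.0294 K/W
Q = 158.5000 / 0.0294 = 5392.9979 W

R_total = 0.0294 K/W, Q = 5392.9979 W


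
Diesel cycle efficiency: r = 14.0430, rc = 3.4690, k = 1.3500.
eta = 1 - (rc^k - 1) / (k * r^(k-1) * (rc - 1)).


r^(k-1) = 2.5212
rc^k = 5.3614
eta = 0.4810 = 48.1012%

48.1012%


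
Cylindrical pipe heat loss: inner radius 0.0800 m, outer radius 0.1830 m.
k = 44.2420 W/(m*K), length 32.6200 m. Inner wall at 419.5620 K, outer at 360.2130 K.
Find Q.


dT = 59.3490 K
ln(ro/ri) = 0.8275
Q = 2*pi*44.2420*32.6200*59.3490 / 0.8275 = 650377.0776 W

650377.0776 W


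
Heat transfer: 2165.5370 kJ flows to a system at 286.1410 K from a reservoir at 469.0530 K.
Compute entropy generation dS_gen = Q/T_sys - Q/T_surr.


dS_sys = 2165.5370/286.1410 = 7.5681 kJ/K
dS_surr = -2165.5370/469.0530 = -4.6168 kJ/K
dS_gen = 7.5681 - 4.6168 = 2.9512 kJ/K (irreversible)

dS_gen = 2.9512 kJ/K, irreversible


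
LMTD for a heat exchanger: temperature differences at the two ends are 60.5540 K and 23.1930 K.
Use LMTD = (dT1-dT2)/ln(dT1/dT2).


dT1/dT2 = 2.6109
ln(dT1/dT2) = 0.9597
LMTD = 37.3610 / 0.9597 = 38.9305 K

38.9305 K


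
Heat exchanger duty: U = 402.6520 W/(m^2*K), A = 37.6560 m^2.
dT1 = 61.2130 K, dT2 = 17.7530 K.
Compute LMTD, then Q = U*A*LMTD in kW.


LMTD = 35.1105 K
Q = 402.6520 * 37.6560 * 35.1105 = 532355.2126 W = 532.3552 kW

532.3552 kW


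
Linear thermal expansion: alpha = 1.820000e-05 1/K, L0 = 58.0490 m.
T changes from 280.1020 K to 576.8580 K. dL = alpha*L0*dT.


dT = 296.7560 K
dL = 1.820000e-05 * 58.0490 * 296.7560 = 0.313520 m
L_final = 58.362520 m

dL = 0.313520 m


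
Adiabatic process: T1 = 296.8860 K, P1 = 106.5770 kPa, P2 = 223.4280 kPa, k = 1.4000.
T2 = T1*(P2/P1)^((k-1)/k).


(k-1)/k = 0.2857
(P2/P1)^exp = 1.2355
T2 = 296.8860 * 1.2355 = 366.8086 K

366.8086 K


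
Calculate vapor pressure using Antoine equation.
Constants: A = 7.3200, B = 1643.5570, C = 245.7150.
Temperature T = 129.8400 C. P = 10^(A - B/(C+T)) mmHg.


C+T = 375.5550
B/(C+T) = 4.3763
log10(P) = 7.3200 - 4.3763 = 2.9437
P = 10^2.9437 = 878.3312 mmHg

878.3312 mmHg


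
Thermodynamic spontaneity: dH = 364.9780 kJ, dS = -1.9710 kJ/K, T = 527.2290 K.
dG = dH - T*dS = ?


T*dS = 527.2290 * -1.9710 = -1039.1684 kJ
dG = 364.9780 + 1039.1684 = 1404.1464 kJ (non-spontaneous)

dG = 1404.1464 kJ, non-spontaneous


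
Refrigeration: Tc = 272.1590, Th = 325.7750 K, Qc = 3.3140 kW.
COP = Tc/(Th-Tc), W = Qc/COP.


COP = 272.1590 / 53.6160 = 5.0761
W = 3.3140 / 5.0761 = 0.6529 kW

COP = 5.0761, W = 0.6529 kW


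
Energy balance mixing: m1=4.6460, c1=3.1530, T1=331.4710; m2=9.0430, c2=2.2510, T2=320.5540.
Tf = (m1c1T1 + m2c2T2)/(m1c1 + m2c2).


num = 11380.7959
den = 35.0046
Tf = 325.1226 K

325.1226 K


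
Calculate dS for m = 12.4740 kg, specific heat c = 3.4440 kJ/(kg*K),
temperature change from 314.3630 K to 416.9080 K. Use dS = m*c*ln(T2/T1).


T2/T1 = 1.3262
ln(T2/T1) = 0.2823
dS = 12.4740 * 3.4440 * 0.2823 = 12.1285 kJ/K

12.1285 kJ/K


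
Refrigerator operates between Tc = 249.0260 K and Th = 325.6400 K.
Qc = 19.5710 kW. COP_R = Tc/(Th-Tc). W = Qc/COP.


COP = 249.0260 / 76.6140 = 3.2504
W = 19.5710 / 3.2504 = 6.0211 kW

COP = 3.2504, W = 6.0211 kW


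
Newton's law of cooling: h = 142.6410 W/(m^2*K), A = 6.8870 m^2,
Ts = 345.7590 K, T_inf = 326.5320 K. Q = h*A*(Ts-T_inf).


dT = 19.2270 K
Q = 142.6410 * 6.8870 * 19.2270 = 18888.0004 W

18888.0004 W


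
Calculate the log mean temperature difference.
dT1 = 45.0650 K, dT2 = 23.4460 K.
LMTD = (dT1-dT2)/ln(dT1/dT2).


dT1/dT2 = 1.9221
ln(dT1/dT2) = 0.6534
LMTD = 21.6190 / 0.6534 = 33.0866 K

33.0866 K


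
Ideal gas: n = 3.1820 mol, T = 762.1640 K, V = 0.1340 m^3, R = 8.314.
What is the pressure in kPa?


P = nRT/V = 3.1820 * 8.314 * 762.1640 / 0.1340
= 20163.1614 / 0.1340 = 150471.3539 Pa = 150.4714 kPa

150.4714 kPa


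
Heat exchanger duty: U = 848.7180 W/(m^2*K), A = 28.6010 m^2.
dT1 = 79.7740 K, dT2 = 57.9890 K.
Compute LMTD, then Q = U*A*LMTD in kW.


LMTD = 68.3035 K
Q = 848.7180 * 28.6010 * 68.3035 = 1658010.7839 W = 1658.0108 kW

1658.0108 kW


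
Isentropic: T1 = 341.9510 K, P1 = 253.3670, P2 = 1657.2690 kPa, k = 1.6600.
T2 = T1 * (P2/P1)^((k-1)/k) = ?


(k-1)/k = 0.3976
(P2/P1)^exp = 2.1100
T2 = 341.9510 * 2.1100 = 721.5321 K

721.5321 K


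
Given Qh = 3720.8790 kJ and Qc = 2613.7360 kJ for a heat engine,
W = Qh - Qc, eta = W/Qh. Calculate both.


W = 3720.8790 - 2613.7360 = 1107.1430 kJ
eta = 1107.1430 / 3720.8790 = 0.2975 = 29.7549%

W = 1107.1430 kJ, eta = 29.7549%


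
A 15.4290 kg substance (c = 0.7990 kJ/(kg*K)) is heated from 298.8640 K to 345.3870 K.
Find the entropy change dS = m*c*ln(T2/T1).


T2/T1 = 1.1557
ln(T2/T1) = 0.1447
dS = 15.4290 * 0.7990 * 0.1447 = 1.7835 kJ/K

1.7835 kJ/K


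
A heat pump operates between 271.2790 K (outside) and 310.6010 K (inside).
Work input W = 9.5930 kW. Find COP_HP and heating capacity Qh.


COP = 310.6010 / 39.3220 = 7.8989
Qh = 7.8989 * 9.5930 = 75.7743 kW

COP = 7.8989, Qh = 75.7743 kW


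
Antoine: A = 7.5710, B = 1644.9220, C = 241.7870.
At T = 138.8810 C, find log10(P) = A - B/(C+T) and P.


C+T = 380.6680
B/(C+T) = 4.3211
log10(P) = 7.5710 - 4.3211 = 3.2499
P = 10^3.2499 = 1777.6818 mmHg

1777.6818 mmHg


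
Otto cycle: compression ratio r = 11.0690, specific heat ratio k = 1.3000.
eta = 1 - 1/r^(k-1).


r^(k-1) = 2.0570
eta = 1 - 1/2.0570 = 0.5139 = 51.3853%

51.3853%


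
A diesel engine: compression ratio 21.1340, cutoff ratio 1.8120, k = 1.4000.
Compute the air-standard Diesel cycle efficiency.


r^(k-1) = 3.3884
rc^k = 2.2984
eta = 0.6629 = 66.2927%

66.2927%


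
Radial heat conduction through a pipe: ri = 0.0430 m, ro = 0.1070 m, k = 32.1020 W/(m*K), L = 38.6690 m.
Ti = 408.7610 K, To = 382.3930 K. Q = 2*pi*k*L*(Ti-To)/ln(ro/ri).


dT = 26.3680 K
ln(ro/ri) = 0.9116
Q = 2*pi*32.1020*38.6690*26.3680 / 0.9116 = 225597.4008 W

225597.4008 W


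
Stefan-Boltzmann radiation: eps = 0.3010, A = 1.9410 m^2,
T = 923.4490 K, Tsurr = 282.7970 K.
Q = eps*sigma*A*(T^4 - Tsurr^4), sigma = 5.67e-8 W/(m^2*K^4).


T^4 = 7.2720e+11
Tsurr^4 = 6.3959e+09
Q = 0.3010 * 5.67e-8 * 1.9410 * 7.2080e+11 = 23877.5703 W

23877.5703 W


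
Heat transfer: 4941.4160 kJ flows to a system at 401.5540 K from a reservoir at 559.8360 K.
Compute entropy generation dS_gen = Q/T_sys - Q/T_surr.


dS_sys = 4941.4160/401.5540 = 12.3057 kJ/K
dS_surr = -4941.4160/559.8360 = -8.8265 kJ/K
dS_gen = 12.3057 - 8.8265 = 3.4792 kJ/K (irreversible)

dS_gen = 3.4792 kJ/K, irreversible


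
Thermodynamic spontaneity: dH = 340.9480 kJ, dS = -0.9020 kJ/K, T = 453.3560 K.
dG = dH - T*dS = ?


T*dS = 453.3560 * -0.9020 = -408.9271 kJ
dG = 340.9480 + 408.9271 = 749.8751 kJ (non-spontaneous)

dG = 749.8751 kJ, non-spontaneous


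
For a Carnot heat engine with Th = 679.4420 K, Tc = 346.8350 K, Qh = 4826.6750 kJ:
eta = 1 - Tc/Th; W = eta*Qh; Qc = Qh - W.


eta = 1 - 346.8350/679.4420 = 0.4895
W = 0.4895 * 4826.6750 = 2362.8005 kJ
Qc = 4826.6750 - 2362.8005 = 2463.8745 kJ

eta = 48.9530%, W = 2362.8005 kJ, Qc = 2463.8745 kJ


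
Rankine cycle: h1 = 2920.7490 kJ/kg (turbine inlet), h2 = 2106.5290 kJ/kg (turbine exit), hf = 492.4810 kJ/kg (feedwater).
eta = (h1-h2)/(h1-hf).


W = 814.2200 kJ/kg
Q_in = 2428.2680 kJ/kg
eta = 0.3353 = 33.5309%

eta = 33.5309%


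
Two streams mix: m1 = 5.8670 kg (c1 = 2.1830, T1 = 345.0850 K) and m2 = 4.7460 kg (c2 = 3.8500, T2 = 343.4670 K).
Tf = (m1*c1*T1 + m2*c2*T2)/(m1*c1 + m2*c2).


num = 10695.5951
den = 31.0798
Tf = 344.1338 K

344.1338 K


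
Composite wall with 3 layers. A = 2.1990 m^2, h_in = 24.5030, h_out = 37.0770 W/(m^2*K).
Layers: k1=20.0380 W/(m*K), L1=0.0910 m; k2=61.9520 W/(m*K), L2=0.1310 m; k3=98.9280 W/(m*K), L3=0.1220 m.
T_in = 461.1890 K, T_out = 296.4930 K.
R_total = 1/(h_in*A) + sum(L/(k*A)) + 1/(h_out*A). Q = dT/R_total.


R_conv_in = 1/(24.5030*2.1990) = 0.0186
R_1 = 0.0910/(20.0380*2.1990) = 0.0021
R_2 = 0.1310/(61.9520*2.1990) = 0.0010
R_3 = 0.1220/(98.9280*2.1990) = 0.0006
R_conv_out = 1/(37.0770*2.1990) = 0.0123
R_total = 0.0344 K/W
Q = 164.6960 / 0.0344 = 4786.0446 W

R_total = 0.0344 K/W, Q = 4786.0446 W


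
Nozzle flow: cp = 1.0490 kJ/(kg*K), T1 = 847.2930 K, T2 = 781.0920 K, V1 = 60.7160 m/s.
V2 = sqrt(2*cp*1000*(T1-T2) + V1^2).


dT = 66.2010 K
2*cp*1000*dT = 138889.6980
V1^2 = 3686.4327
V2 = sqrt(142576.1307) = 377.5925 m/s

377.5925 m/s


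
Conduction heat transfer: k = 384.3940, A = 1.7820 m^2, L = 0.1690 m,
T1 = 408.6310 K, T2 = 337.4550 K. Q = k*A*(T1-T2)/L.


dT = 71.1760 K
Q = 384.3940 * 1.7820 * 71.1760 / 0.1690 = 288490.2718 W

288490.2718 W


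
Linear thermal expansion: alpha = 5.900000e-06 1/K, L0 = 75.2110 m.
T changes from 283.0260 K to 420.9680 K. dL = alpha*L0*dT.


dT = 137.9420 K
dL = 5.900000e-06 * 75.2110 * 137.9420 = 0.061211 m
L_final = 75.272211 m

dL = 0.061211 m


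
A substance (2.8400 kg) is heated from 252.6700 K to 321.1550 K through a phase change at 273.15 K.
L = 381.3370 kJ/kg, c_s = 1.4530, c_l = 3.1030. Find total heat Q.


Q1 (sensible, solid) = 2.8400 * 1.4530 * 20.4800 = 84.5111 kJ
Q2 (latent) = 2.8400 * 381.3370 = 1082.9971 kJ
Q3 (sensible, liquid) = 2.8400 * 3.1030 * 48.0050 = 423.0450 kJ
Q_total = 1590.5532 kJ

1590.5532 kJ


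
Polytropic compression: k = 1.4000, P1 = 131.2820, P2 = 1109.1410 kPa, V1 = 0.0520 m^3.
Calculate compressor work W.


(k-1)/k = 0.2857
(P2/P1)^exp = 1.8399
W = 3.5000 * 131.2820 * 0.0520 * (1.8399 - 1) = 20.0681 kJ

20.0681 kJ


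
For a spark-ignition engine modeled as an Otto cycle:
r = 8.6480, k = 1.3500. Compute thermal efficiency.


r^(k-1) = 2.1277
eta = 1 - 1/2.1277 = 0.5300 = 53.0020%

53.0020%


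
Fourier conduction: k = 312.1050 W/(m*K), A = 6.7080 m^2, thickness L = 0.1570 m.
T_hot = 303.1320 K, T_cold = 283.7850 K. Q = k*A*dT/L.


dT = 19.3470 K
Q = 312.1050 * 6.7080 * 19.3470 / 0.1570 = 257992.9030 W

257992.9030 W


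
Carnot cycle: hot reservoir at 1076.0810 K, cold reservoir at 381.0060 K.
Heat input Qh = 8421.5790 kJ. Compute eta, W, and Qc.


eta = 1 - 381.0060/1076.0810 = 0.6459
W = 0.6459 * 8421.5790 = 5439.7662 kJ
Qc = 8421.5790 - 5439.7662 = 2981.8128 kJ

eta = 64.5932%, W = 5439.7662 kJ, Qc = 2981.8128 kJ


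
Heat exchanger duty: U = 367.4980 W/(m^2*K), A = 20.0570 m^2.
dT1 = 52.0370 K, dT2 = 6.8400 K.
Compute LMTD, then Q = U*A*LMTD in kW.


LMTD = 22.2737 K
Q = 367.4980 * 20.0570 * 22.2737 = 164177.1507 W = 164.1772 kW

164.1772 kW


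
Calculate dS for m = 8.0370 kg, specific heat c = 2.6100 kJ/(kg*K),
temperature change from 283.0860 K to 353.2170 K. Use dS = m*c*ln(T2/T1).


T2/T1 = 1.2477
ln(T2/T1) = 0.2213
dS = 8.0370 * 2.6100 * 0.2213 = 4.6428 kJ/K

4.6428 kJ/K


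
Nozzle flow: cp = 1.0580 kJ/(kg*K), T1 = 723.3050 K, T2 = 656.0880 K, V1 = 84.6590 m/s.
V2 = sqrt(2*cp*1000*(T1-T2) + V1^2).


dT = 67.2170 K
2*cp*1000*dT = 142231.1720
V1^2 = 7167.1463
V2 = sqrt(149398.3183) = 386.5208 m/s

386.5208 m/s


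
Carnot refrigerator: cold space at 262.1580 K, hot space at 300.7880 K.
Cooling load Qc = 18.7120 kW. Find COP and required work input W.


COP = 262.1580 / 38.6300 = 6.7864
W = 18.7120 / 6.7864 = 2.7573 kW

COP = 6.7864, W = 2.7573 kW


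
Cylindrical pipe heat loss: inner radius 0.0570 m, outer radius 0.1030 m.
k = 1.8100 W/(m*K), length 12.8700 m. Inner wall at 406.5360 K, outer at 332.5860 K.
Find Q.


dT = 73.9500 K
ln(ro/ri) = 0.5917
Q = 2*pi*1.8100*12.8700*73.9500 / 0.5917 = 18293.2114 W

18293.2114 W


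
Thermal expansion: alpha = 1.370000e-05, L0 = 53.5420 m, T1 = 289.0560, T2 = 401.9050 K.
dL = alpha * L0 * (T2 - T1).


dT = 112.8490 K
dL = 1.370000e-05 * 53.5420 * 112.8490 = 0.082778 m
L_final = 53.624778 m

dL = 0.082778 m


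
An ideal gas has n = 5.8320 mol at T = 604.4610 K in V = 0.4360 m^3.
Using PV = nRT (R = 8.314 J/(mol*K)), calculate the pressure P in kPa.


P = nRT/V = 5.8320 * 8.314 * 604.4610 / 0.4360
= 29308.6504 / 0.4360 = 67221.6753 Pa = 67.2217 kPa

67.2217 kPa


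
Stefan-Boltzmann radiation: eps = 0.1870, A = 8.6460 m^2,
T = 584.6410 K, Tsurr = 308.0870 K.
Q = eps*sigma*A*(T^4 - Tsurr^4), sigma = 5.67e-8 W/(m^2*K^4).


T^4 = 1.1683e+11
Tsurr^4 = 9.0094e+09
Q = 0.1870 * 5.67e-8 * 8.6460 * 1.0782e+11 = 9884.2737 W

9884.2737 W


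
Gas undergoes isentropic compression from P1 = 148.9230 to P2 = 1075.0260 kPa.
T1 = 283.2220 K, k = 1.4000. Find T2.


(k-1)/k = 0.2857
(P2/P1)^exp = 1.7590
T2 = 283.2220 * 1.7590 = 498.1963 K

498.1963 K


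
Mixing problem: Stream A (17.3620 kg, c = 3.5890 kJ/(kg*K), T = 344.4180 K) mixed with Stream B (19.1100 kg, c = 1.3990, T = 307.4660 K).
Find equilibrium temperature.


num = 29681.5192
den = 89.0471
Tf = 333.3238 K

333.3238 K


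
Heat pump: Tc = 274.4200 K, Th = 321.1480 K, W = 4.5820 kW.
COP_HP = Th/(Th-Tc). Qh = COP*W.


COP = 321.1480 / 46.7280 = 6.8727
Qh = 6.8727 * 4.5820 = 31.4908 kW

COP = 6.8727, Qh = 31.4908 kW


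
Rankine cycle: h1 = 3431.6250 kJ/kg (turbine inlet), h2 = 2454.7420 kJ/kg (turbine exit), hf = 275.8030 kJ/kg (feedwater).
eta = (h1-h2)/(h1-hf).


W = 976.8830 kJ/kg
Q_in = 3155.8220 kJ/kg
eta = 0.3095 = 30.9549%

eta = 30.9549%


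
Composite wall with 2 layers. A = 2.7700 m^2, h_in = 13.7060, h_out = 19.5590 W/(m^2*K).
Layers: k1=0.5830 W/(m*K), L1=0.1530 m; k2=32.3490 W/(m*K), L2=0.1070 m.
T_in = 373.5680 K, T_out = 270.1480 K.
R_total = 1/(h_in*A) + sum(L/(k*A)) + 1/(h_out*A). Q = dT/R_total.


R_conv_in = 1/(13.7060*2.7700) = 0.0263
R_1 = 0.1530/(0.5830*2.7700) = 0.0947
R_2 = 0.1070/(32.3490*2.7700) = 0.0012
R_conv_out = 1/(19.5590*2.7700) = 0.0185
R_total = 0.1407 K/W
Q = 103.4200 / 0.1407 = 734.8648 W

R_total = 0.1407 K/W, Q = 734.8648 W


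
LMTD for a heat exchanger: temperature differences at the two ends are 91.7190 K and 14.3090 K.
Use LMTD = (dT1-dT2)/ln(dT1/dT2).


dT1/dT2 = 6.4099
ln(dT1/dT2) = 1.8578
LMTD = 77.4100 / 1.8578 = 41.6666 K

41.6666 K


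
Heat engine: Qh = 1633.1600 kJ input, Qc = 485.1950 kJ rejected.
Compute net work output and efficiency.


W = 1633.1600 - 485.1950 = 1147.9650 kJ
eta = 1147.9650 / 1633.1600 = 0.7029 = 70.2910%

W = 1147.9650 kJ, eta = 70.2910%


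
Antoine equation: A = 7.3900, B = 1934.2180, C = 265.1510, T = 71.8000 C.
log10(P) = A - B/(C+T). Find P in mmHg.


C+T = 336.9510
B/(C+T) = 5.7404
log10(P) = 7.3900 - 5.7404 = 1.6496
P = 10^1.6496 = 44.6320 mmHg

44.6320 mmHg


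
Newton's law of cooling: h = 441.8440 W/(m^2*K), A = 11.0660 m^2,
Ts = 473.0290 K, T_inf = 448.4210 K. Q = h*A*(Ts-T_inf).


dT = 24.6080 K
Q = 441.8440 * 11.0660 * 24.6080 = 120319.4799 W

120319.4799 W


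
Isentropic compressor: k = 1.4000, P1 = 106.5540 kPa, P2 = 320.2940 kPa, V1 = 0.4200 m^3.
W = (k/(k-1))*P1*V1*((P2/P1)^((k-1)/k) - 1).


(k-1)/k = 0.2857
(P2/P1)^exp = 1.3695
W = 3.5000 * 106.5540 * 0.4200 * (1.3695 - 1) = 57.8781 kJ

57.8781 kJ


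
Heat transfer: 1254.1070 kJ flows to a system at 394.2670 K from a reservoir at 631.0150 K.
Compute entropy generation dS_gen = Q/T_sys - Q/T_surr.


dS_sys = 1254.1070/394.2670 = 3.1809 kJ/K
dS_surr = -1254.1070/631.0150 = -1.9874 kJ/K
dS_gen = 3.1809 - 1.9874 = 1.1934 kJ/K (irreversible)

dS_gen = 1.1934 kJ/K, irreversible


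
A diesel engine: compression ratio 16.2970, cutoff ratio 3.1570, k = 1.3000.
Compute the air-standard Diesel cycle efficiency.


r^(k-1) = 2.3101
rc^k = 4.4571
eta = 0.4663 = 46.6306%

46.6306%


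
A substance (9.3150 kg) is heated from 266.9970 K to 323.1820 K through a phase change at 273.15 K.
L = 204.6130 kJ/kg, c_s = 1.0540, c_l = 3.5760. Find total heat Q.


Q1 (sensible, solid) = 9.3150 * 1.0540 * 6.1530 = 60.4102 kJ
Q2 (latent) = 9.3150 * 204.6130 = 1905.9701 kJ
Q3 (sensible, liquid) = 9.3150 * 3.5760 * 50.0320 = 1666.5879 kJ
Q_total = 3632.9682 kJ

3632.9682 kJ


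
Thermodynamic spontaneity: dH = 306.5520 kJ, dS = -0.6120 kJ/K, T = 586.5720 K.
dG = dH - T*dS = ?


T*dS = 586.5720 * -0.6120 = -358.9821 kJ
dG = 306.5520 + 358.9821 = 665.5341 kJ (non-spontaneous)

dG = 665.5341 kJ, non-spontaneous


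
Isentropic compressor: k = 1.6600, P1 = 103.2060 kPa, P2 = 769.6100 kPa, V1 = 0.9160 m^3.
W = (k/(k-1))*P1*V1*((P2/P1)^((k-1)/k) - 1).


(k-1)/k = 0.3976
(P2/P1)^exp = 2.2229
W = 2.5152 * 103.2060 * 0.9160 * (2.2229 - 1) = 290.7786 kJ

290.7786 kJ


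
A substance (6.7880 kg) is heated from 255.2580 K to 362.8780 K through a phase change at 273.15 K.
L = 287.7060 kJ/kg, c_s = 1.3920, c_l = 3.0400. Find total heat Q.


Q1 (sensible, solid) = 6.7880 * 1.3920 * 17.8920 = 169.0596 kJ
Q2 (latent) = 6.7880 * 287.7060 = 1952.9483 kJ
Q3 (sensible, liquid) = 6.7880 * 3.0400 * 89.7280 = 1851.5839 kJ
Q_total = 3973.5919 kJ

3973.5919 kJ


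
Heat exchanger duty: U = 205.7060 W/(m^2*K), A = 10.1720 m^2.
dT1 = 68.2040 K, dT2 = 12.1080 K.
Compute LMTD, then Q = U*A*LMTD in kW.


LMTD = 32.4510 K
Q = 205.7060 * 10.1720 * 32.4510 = 67901.8247 W = 67.9018 kW

67.9018 kW


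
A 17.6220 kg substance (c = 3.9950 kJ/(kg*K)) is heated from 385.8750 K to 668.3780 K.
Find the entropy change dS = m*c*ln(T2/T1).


T2/T1 = 1.7321
ln(T2/T1) = 0.5493
dS = 17.6220 * 3.9950 * 0.5493 = 38.6735 kJ/K

38.6735 kJ/K


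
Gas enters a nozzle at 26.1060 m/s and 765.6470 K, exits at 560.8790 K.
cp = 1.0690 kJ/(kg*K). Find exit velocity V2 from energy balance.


dT = 204.7680 K
2*cp*1000*dT = 437793.9840
V1^2 = 681.5232
V2 = sqrt(438475.5072) = 662.1748 m/s

662.1748 m/s


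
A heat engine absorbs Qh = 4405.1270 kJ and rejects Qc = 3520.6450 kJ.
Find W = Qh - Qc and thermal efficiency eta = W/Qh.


W = 4405.1270 - 3520.6450 = 884.4820 kJ
eta = 884.4820 / 4405.1270 = 0.2008 = 20.0785%

W = 884.4820 kJ, eta = 20.0785%


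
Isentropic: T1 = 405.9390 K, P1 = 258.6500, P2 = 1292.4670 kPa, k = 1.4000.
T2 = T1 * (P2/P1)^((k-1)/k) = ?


(k-1)/k = 0.2857
(P2/P1)^exp = 1.5835
T2 = 405.9390 * 1.5835 = 642.8229 K

642.8229 K


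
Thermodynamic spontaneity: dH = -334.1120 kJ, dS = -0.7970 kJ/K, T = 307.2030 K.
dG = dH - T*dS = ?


T*dS = 307.2030 * -0.7970 = -244.8408 kJ
dG = -334.1120 + 244.8408 = -89.2712 kJ (spontaneous)

dG = -89.2712 kJ, spontaneous


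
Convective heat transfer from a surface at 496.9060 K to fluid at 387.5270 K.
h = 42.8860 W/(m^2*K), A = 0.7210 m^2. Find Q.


dT = 109.3790 K
Q = 42.8860 * 0.7210 * 109.3790 = 3382.0868 W

3382.0868 W
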